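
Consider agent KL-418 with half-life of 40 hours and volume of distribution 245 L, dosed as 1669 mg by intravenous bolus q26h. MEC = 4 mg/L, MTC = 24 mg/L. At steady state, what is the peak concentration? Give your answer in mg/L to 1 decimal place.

18.8 mg/L

Over one 26-h interval, 26/40 ≈ 0.65 half-lives elapse, leaving f ≈ 0.6373 of each dose.
At steady state, accumulation factor R = 1/(1 − e^(−kτ)) ≈ 2.7571.
Single-dose peak C₀ = D/Vd = 1669/245 ≈ 6.812 mg/L.
Steady-state peak Cmax,ss = C₀·R ≈ 6.812 × 2.7571 ≈ 18.781 mg/L.
Peak 18.8 mg/L vs MTC 24 mg/L: below toxic threshold.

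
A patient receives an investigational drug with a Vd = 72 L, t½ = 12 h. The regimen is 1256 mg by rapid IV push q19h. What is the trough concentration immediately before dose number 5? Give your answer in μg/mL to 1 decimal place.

f = (1/2)^(τ/t½) = (1/2)^(19/12) ≈ 0.3337.
C₀ = D/Vd = 1256/72 ≈ 17.444 μg/mL.
Before the 5th dose, 4 doses have been given. Superposition: Cmin = C₀·(f + f² + … + f^4).
≈ 17.444 × (0.3337 + 0.1114 + 0.0372 + 0.0124) ≈ 17.444 × 0.4947 ≈ 8.630 μg/mL.

8.6 μg/mL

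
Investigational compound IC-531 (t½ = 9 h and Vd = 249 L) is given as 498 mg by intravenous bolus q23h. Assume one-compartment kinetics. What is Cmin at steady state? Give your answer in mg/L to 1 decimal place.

0.4 mg/L

τ/t½ = 23/9 ≈ 2.5556, so fraction remaining f = (1/2)^(23/9) ≈ 0.1701.
Single-dose peak C₀ = D/Vd = 498/249 ≈ 2.000 mg/L.
Steady-state trough Cmin,ss = C₀·f/(1−f) ≈ 2.000 × 0.1701/0.8299 ≈ 0.410 mg/L.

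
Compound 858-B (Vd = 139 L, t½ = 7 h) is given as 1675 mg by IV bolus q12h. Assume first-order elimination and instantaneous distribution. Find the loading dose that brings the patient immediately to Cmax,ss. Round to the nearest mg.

f = (1/2)^(12/7) ≈ 0.304753; accumulation ratio R = 1/(1−f) ≈ 1.43834.
Loading dose to hit Cmax,ss on first dose: D_load = D_maint·R ≈ 1675 × 1.43834 ≈ 2409.22 mg.

2409 mg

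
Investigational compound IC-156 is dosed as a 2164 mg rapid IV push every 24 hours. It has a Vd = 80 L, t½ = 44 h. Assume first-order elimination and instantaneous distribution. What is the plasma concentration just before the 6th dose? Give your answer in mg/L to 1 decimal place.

f = (1/2)^(τ/t½) = (1/2)^(24/44) ≈ 0.6852.
C₀ = D/Vd = 2164/80 ≈ 27.050 mg/L.
Before the 6th dose, 5 doses have been given. Superposition: Cmin = C₀·(f + f² + … + f^5).
≈ 27.050 × (0.6852 + 0.4695 + 0.3217 + 0.2204 + 0.1510) ≈ 27.050 × 1.8478 ≈ 49.983 mg/L.

50.0 mg/L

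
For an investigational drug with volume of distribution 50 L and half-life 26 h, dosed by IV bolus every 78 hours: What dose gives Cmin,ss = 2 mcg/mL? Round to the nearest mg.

700 mg

τ/t½ = 78/26 ≈ 3, so f = (1/2)^(78/26) ≈ 0.125000.
Cmin,ss = (D/Vd)·f/(1−f), so D = Cmin,ss·Vd·(1−f)/f.
D = 2 × 50 × (1−f)/f ≈ 2 × 50 × 7.00000 ≈ 700.00 mg.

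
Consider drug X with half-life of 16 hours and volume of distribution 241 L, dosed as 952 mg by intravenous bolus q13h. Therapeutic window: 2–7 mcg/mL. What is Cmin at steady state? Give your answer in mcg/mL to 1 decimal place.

Over one 13-h interval, 13/16 ≈ 0.8125 half-lives elapse, leaving f ≈ 0.5694 of each dose.
Single-dose peak C₀ = D/Vd = 952/241 ≈ 3.950 mcg/mL.
Steady-state trough Cmin,ss = C₀·f/(1−f) ≈ 3.950 × 0.5694/0.4306 ≈ 5.223 mcg/mL.
Trough 5.2 mcg/mL vs MEC 2 mcg/mL: adequate.

5.2 mcg/mL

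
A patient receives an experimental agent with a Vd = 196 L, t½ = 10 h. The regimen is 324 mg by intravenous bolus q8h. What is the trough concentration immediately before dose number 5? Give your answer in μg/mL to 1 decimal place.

2.0 μg/mL

f = (1/2)^(τ/t½) = (1/2)^(8/10) ≈ 0.5743.
C₀ = D/Vd = 324/196 ≈ 1.653 μg/mL.
Before the 5th dose, 4 doses have been given. Superposition: Cmin = C₀·(f + f² + … + f^4).
≈ 1.653 × (0.5743 + 0.3298 + 0.1894 + 0.1088) ≈ 1.653 × 1.2023 ≈ 1.987 μg/mL.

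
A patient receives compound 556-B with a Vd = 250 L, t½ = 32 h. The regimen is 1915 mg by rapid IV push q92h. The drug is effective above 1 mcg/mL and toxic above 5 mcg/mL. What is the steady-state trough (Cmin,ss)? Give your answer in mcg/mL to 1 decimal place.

τ/t½ = 92/32 ≈ 2.875, so fraction remaining f = (1/2)^(92/32) ≈ 0.1363.
Accumulation ratio R = 1/(1 − f) ≈ 1/0.8637 ≈ 1.1578.
Single-dose peak C₀ = D/Vd = 1915/250 ≈ 7.660 mcg/mL.
Steady-state peak Cmax,ss = C₀·R ≈ 7.660 × 1.1578 ≈ 8.869 mcg/mL.
One interval later, Cmin,ss = Cmax,ss·e^(−kτ) ≈ 8.869 × 0.1363 ≈ 1.209 mcg/mL.
Trough 1.2 mcg/mL vs MEC 1 mcg/mL: adequate.

1.2 mcg/mL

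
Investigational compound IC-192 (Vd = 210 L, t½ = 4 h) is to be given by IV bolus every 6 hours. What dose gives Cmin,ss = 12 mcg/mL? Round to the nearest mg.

τ/t½ = 6/4 ≈ 1.5, so f = (1/2)^(6/4) ≈ 0.353553.
Cmin,ss = (D/Vd)·f/(1−f), so D = Cmin,ss·Vd·(1−f)/f.
D = 12 × 210 × (1−f)/f ≈ 12 × 210 × 1.82843 ≈ 4607.64 mg.

4608 mg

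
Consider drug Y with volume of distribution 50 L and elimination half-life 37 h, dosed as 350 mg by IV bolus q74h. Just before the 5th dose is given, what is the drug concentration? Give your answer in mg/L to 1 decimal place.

f = (1/2)^(τ/t½) = (1/2)^(74/37) ≈ 0.2500.
C₀ = D/Vd = 350/50 ≈ 7.000 mg/L.
Before the 5th dose, 4 doses have been given. Superposition: Cmin = C₀·(f + f² + … + f^4).
≈ 7.000 × (0.2500 + 0.0625 + 0.0156 + 0.0039) ≈ 7.000 × 0.3320 ≈ 2.324 mg/L.

2.3 mg/L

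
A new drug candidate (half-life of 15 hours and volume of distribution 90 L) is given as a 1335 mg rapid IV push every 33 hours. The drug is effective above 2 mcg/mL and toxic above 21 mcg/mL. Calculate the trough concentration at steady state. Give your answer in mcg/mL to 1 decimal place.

k = ln2/t½ = ln2/15 ≈ 0.046210 h⁻¹; fraction remaining f = e^(−kτ) = e^(−0.046210×33) ≈ 0.2176.
At steady state, accumulation factor R = 1/(1 − e^(−kτ)) ≈ 1.2781.
Each bolus raises the concentration by D/Vd = 1335/90 ≈ 14.833 mcg/mL.
Cmax,ss = C₀/(1 − f) ≈ 14.833/0.7824 ≈ 18.958 mcg/mL.
One interval later, Cmin,ss = Cmax,ss·e^(−kτ) ≈ 18.958 × 0.2176 ≈ 4.125 mcg/mL.
Trough 4.1 mcg/mL vs MEC 2 mcg/mL: adequate.

4.1 mcg/mL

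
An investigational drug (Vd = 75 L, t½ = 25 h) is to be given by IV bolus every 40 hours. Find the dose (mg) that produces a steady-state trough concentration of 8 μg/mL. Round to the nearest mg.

τ/t½ = 40/25 ≈ 1.6, so f = (1/2)^(40/25) ≈ 0.329877.
Cmin,ss = (D/Vd)·f/(1−f), so D = Cmin,ss·Vd·(1−f)/f.
D = 8 × 75 × (1−f)/f ≈ 8 × 75 × 2.03143 ≈ 1218.86 mg.

1219 mg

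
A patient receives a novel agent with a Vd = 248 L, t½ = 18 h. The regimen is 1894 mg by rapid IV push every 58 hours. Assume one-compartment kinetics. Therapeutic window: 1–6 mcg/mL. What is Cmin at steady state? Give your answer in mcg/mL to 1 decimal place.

0.9 mcg/mL

τ/t½ = 58/18 ≈ 3.2222, so fraction remaining f = (1/2)^(58/18) ≈ 0.1072.
Accumulation ratio R = 1/(1 − f) ≈ 1/0.8928 ≈ 1.1201.
Each bolus raises the concentration by D/Vd = 1894/248 ≈ 7.637 mcg/mL.
Steady-state peak Cmax,ss = C₀·R ≈ 7.637 × 1.1201 ≈ 8.554 mcg/mL.
One interval later, Cmin,ss = Cmax,ss·e^(−kτ) ≈ 8.554 × 0.1072 ≈ 0.917 mcg/mL.
Trough 0.9 mcg/mL vs MEC 1 mcg/mL: subtherapeutic.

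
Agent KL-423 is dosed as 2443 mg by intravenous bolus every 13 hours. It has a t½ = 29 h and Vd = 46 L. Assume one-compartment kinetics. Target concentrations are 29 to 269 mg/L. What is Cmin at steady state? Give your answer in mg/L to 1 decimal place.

k = ln2/t½ = ln2/29 ≈ 0.023902 h⁻¹; fraction remaining f = e^(−kτ) = e^(−0.023902×13) ≈ 0.7329.
Single-dose peak C₀ = D/Vd = 2443/46 ≈ 53.109 mg/L.
Steady-state trough Cmin,ss = C₀·f/(1−f) ≈ 53.109 × 0.7329/0.2671 ≈ 145.727 mg/L.
Trough 145.7 mg/L vs MEC 29 mg/L: adequate.

145.7 mg/L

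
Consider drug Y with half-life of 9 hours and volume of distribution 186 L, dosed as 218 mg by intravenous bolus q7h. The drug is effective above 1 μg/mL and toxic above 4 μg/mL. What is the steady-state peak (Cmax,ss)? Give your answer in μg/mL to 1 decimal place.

2.8 μg/mL

Over one 7-h interval, 7/9 ≈ 0.77778 half-lives elapse, leaving f ≈ 0.5833 of each dose.
Accumulation ratio R = 1/(1 − f) ≈ 1/0.4167 ≈ 2.3998.
Single-dose peak C₀ = D/Vd = 218/186 ≈ 1.172 μg/mL.
Cmax,ss = C₀/(1 − f) ≈ 1.172/0.4167 ≈ 2.813 μg/mL.
Peak 2.8 μg/mL vs MTC 4 μg/mL: below toxic threshold.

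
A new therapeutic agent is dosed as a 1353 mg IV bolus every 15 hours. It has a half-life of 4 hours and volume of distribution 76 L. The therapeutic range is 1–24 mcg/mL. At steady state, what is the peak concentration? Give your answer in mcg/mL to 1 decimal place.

τ/t½ = 15/4 ≈ 3.75, so fraction remaining f = (1/2)^(15/4) ≈ 0.0743.
Accumulation ratio R = 1/(1 − f) ≈ 1/0.9257 ≈ 1.0803.
Each bolus raises the concentration by D/Vd = 1353/76 ≈ 17.803 mcg/mL.
Steady-state peak Cmax,ss = C₀·R ≈ 17.803 × 1.0803 ≈ 19.233 mcg/mL.
Peak 19.2 mcg/mL vs MTC 24 mcg/mL: below toxic threshold.

19.2 mcg/mL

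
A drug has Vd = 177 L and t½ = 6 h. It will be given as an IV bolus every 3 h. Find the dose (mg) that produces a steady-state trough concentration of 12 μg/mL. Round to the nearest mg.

τ/t½ = 3/6 ≈ 0.5, so f = (1/2)^(3/6) ≈ 0.707107.
Cmin,ss = (D/Vd)·f/(1−f), so D = Cmin,ss·Vd·(1−f)/f.
D = 12 × 177 × (1−f)/f ≈ 12 × 177 × 0.41421 ≈ 879.78 mg.

880 mg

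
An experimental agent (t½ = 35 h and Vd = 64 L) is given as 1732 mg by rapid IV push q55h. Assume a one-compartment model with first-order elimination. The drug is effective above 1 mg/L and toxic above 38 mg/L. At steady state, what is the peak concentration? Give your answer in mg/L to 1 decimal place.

τ/t½ = 55/35 ≈ 1.5714, so fraction remaining f = (1/2)^(55/35) ≈ 0.3365.
At steady state, accumulation factor R = 1/(1 − e^(−kτ)) ≈ 1.5072.
Each bolus raises the concentration by D/Vd = 1732/64 ≈ 27.062 mg/L.
Steady-state peak Cmax,ss = C₀·R ≈ 27.062 × 1.5072 ≈ 40.788 mg/L.
Peak 40.8 mg/L vs MTC 38 mg/L: exceeds toxic threshold.

40.8 mg/L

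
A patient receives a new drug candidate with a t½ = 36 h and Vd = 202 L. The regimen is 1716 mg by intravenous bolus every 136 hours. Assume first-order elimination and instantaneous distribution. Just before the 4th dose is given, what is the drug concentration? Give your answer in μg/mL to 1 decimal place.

f = (1/2)^(τ/t½) = (1/2)^(136/36) ≈ 0.0729.
C₀ = D/Vd = 1716/202 ≈ 8.495 μg/mL.
Before the 4th dose, 3 doses have been given. Superposition: Cmin = C₀·(f + f² + … + f^3).
≈ 8.495 × (0.0729 + 0.0053 + 0.0004) ≈ 8.495 × 0.0786 ≈ 0.668 μg/mL.

0.7 μg/mL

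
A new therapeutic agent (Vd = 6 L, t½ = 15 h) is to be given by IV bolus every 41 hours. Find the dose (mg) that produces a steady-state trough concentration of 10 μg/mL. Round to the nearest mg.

339 mg

τ/t½ = 41/15 ≈ 2.7333, so f = (1/2)^(41/15) ≈ 0.150378.
Cmin,ss = (D/Vd)·f/(1−f), so D = Cmin,ss·Vd·(1−f)/f.
D = 10 × 6 × (1−f)/f ≈ 10 × 6 × 5.64991 ≈ 338.99 mg.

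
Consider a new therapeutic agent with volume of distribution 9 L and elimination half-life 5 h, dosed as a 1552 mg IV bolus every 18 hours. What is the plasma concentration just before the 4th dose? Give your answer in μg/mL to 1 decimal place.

f = (1/2)^(τ/t½) = (1/2)^(18/5) ≈ 0.0825.
C₀ = D/Vd = 1552/9 ≈ 172.444 μg/mL.
Before the 4th dose, 3 doses have been given. Superposition: Cmin = C₀·(f + f² + … + f^3).
≈ 172.444 × (0.0825 + 0.0068 + 0.0006) ≈ 172.444 × 0.0899 ≈ 15.503 μg/mL.

15.5 μg/mL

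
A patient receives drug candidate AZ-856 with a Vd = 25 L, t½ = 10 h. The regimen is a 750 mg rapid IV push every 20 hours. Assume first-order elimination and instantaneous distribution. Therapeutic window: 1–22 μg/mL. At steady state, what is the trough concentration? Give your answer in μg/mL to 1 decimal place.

10.0 μg/mL

τ = 20 h = 2 half-lives, so f = (1/2)^2 = 0.25.
Accumulation ratio R = 1/(1 − f) = 1/0.75 = 4/3.
Single-dose peak C₀ = D/Vd = 750/25 = 30 μg/mL.
Steady-state peak Cmax,ss = C₀·R = 30 × 4/3 ≈ 40.000 μg/mL.
Steady-state trough Cmin,ss = Cmax,ss·f ≈ 40.000 × 0.25 ≈ 10.000 μg/mL.
Trough 10.0 μg/mL vs MEC 1 μg/mL: adequate.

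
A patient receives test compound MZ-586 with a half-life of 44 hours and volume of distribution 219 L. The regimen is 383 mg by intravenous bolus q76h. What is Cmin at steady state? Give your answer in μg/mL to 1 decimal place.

τ/t½ = 76/44 ≈ 1.7273, so fraction remaining f = (1/2)^(76/44) ≈ 0.3020.
Accumulation ratio R = 1/(1 − f) ≈ 1/0.6980 ≈ 1.4327.
Each bolus raises the concentration by D/Vd = 383/219 ≈ 1.749 μg/mL.
Steady-state peak Cmax,ss = C₀·R ≈ 1.749 × 1.4327 ≈ 2.506 μg/mL.
Steady-state trough Cmin,ss = Cmax,ss·f ≈ 2.506 × 0.3020 ≈ 0.757 μg/mL.

0.8 μg/mL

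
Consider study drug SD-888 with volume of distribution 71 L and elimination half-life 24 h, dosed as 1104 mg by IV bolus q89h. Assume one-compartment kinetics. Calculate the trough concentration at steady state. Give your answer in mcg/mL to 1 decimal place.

τ/t½ = 89/24 ≈ 3.7083, so fraction remaining f = (1/2)^(89/24) ≈ 0.0765.
At steady state, accumulation factor R = 1/(1 − e^(−kτ)) ≈ 1.0828.
Each bolus raises the concentration by D/Vd = 1104/71 ≈ 15.549 mcg/mL.
Steady-state peak Cmax,ss = C₀·R ≈ 15.549 × 1.0828 ≈ 16.836 mcg/mL.
Steady-state trough Cmin,ss = Cmax,ss·f ≈ 16.836 × 0.0765 ≈ 1.288 mcg/mL.

1.3 mcg/mL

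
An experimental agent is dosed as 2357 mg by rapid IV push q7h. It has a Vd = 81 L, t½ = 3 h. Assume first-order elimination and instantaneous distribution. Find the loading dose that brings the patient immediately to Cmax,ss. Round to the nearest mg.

2940 mg

f = (1/2)^(7/3) ≈ 0.198425; accumulation ratio R = 1/(1−f) ≈ 1.24754.
Loading dose to hit Cmax,ss on first dose: D_load = D_maint·R ≈ 2357 × 1.24754 ≈ 2940.45 mg.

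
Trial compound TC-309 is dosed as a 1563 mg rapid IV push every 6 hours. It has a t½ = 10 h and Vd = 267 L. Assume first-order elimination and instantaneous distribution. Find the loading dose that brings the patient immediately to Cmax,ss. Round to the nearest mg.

4594 mg

f = (1/2)^(6/10) ≈ 0.659754; accumulation ratio R = 1/(1−f) ≈ 2.93905.
Loading dose to hit Cmax,ss on first dose: D_load = D_maint·R ≈ 1563 × 2.93905 ≈ 4593.74 mg.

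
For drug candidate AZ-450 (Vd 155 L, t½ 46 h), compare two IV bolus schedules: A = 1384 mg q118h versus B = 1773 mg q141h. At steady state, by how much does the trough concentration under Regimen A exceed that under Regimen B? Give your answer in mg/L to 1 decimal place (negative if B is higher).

0.3 mg/L

Regimen A: f = (1/2)^(118/46) ≈ 0.1690; Cmin,ss = (1384/155)·f/(1−f) ≈ 1.816 mg/L.
Regimen B: f = (1/2)^(141/46) ≈ 0.1195; Cmin,ss = (1773/155)·f/(1−f) ≈ 1.552 mg/L.
Difference ≈ 1.816 − 1.552 ≈ 0.264 mg/L.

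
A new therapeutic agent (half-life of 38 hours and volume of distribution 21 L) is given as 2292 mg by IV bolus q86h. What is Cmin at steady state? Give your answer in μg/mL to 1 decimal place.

28.7 μg/mL

τ/t½ = 86/38 ≈ 2.2632, so fraction remaining f = (1/2)^(86/38) ≈ 0.2083.
Accumulation ratio R = 1/(1 − f) ≈ 1/0.7917 ≈ 1.2631.
Single-dose peak C₀ = D/Vd = 2292/21 ≈ 109.143 μg/mL.
Steady-state peak Cmax,ss = C₀·R ≈ 109.143 × 1.2631 ≈ 137.859 μg/mL.
One interval later, Cmin,ss = Cmax,ss·e^(−kτ) ≈ 137.859 × 0.2083 ≈ 28.716 μg/mL.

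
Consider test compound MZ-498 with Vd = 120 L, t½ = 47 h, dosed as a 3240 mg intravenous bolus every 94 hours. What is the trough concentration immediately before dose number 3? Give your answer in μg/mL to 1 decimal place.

f = (1/2)^(τ/t½) = (1/2)^(94/47) ≈ 0.2500.
C₀ = D/Vd = 3240/120 ≈ 27.000 μg/mL.
Before the 3rd dose, 2 doses have been given. Superposition: Cmin = C₀·(f + f²).
≈ 27.000 × (0.2500 + 0.0625) ≈ 27.000 × 0.3125 ≈ 8.438 μg/mL.

8.4 μg/mL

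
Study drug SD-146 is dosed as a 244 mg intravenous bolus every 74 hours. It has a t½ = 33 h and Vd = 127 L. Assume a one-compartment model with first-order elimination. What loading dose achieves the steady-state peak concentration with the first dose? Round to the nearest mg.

f = (1/2)^(74/33) ≈ 0.211331; accumulation ratio R = 1/(1−f) ≈ 1.26796.
Loading dose to hit Cmax,ss on first dose: D_load = D_maint·R ≈ 244 × 1.26796 ≈ 309.38 mg.

309 mg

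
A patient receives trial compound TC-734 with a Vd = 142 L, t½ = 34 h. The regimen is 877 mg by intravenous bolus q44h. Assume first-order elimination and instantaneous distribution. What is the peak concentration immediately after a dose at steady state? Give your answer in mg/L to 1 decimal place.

Over one 44-h interval, 44/34 ≈ 1.2941 half-lives elapse, leaving f ≈ 0.4078 of each dose.
At steady state, accumulation factor R = 1/(1 − e^(−kτ)) ≈ 1.6886.
Single-dose peak C₀ = D/Vd = 877/142 ≈ 6.176 mg/L.
Steady-state peak Cmax,ss = C₀·R ≈ 6.176 × 1.6886 ≈ 10.429 mg/L.

10.4 mg/L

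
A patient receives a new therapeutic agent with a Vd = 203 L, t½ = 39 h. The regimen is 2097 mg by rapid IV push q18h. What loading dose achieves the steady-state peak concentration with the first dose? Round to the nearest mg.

f = (1/2)^(18/39) ≈ 0.726211; accumulation ratio R = 1/(1−f) ≈ 3.65245.
Loading dose to hit Cmax,ss on first dose: D_load = D_maint·R ≈ 2097 × 3.65245 ≈ 7659.19 mg.

7659 mg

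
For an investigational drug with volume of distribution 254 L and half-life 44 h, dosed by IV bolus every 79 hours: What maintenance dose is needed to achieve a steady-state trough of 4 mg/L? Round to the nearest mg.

2511 mg

τ/t½ = 79/44 ≈ 1.7955, so f = (1/2)^(79/44) ≈ 0.288081.
Cmin,ss = (D/Vd)·f/(1−f), so D = Cmin,ss·Vd·(1−f)/f.
D = 4 × 254 × (1−f)/f ≈ 4 × 254 × 2.47125 ≈ 2510.79 mg.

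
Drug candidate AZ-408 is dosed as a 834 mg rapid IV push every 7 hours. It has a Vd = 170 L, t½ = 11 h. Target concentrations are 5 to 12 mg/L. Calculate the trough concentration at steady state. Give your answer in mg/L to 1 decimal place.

8.8 mg/L

k = ln2/t½ = ln2/11 ≈ 0.063013 h⁻¹; fraction remaining f = e^(−kτ) = e^(−0.063013×7) ≈ 0.6433.
Single-dose peak C₀ = D/Vd = 834/170 ≈ 4.906 mg/L.
Steady-state trough Cmin,ss = C₀·f/(1−f) ≈ 4.906 × 0.6433/0.3567 ≈ 8.848 mg/L.
Trough 8.8 mg/L vs MEC 5 mg/L: adequate.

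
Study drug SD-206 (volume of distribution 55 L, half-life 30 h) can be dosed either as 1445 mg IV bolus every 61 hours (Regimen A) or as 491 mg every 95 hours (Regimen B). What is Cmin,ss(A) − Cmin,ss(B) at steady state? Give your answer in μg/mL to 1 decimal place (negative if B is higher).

Regimen A: f = (1/2)^(61/30) ≈ 0.2443; Cmin,ss = (1445/55)·f/(1−f) ≈ 8.493 μg/mL.
Regimen B: f = (1/2)^(95/30) ≈ 0.1114; Cmin,ss = (491/55)·f/(1−f) ≈ 1.119 μg/mL.
Difference ≈ 8.493 − 1.119 ≈ 7.374 μg/mL.

7.4 μg/mL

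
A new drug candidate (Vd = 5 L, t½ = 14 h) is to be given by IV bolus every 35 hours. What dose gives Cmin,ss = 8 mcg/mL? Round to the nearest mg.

τ/t½ = 35/14 ≈ 2.5, so f = (1/2)^(35/14) ≈ 0.176777.
Cmin,ss = (D/Vd)·f/(1−f), so D = Cmin,ss·Vd·(1−f)/f.
D = 8 × 5 × (1−f)/f ≈ 8 × 5 × 4.65684 ≈ 186.27 mg.

186 mg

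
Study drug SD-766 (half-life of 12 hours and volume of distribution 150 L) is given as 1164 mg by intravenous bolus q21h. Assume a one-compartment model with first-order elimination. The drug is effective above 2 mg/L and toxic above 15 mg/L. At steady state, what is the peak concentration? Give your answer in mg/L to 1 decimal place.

11.0 mg/L

Over one 21-h interval, 21/12 ≈ 1.75 half-lives elapse, leaving f ≈ 0.2973 of each dose.
At steady state, accumulation factor R = 1/(1 − e^(−kτ)) ≈ 1.4231.
Each bolus raises the concentration by D/Vd = 1164/150 ≈ 7.760 mg/L.
Steady-state peak Cmax,ss = C₀·R ≈ 7.760 × 1.4231 ≈ 11.043 mg/L.
Peak 11.0 mg/L vs MTC 15 mg/L: below toxic threshold.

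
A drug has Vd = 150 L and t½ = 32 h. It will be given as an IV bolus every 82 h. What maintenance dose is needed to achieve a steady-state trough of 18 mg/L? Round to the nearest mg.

13250 mg

τ/t½ = 82/32 ≈ 2.5625, so f = (1/2)^(82/32) ≈ 0.169282.
Cmin,ss = (D/Vd)·f/(1−f), so D = Cmin,ss·Vd·(1−f)/f.
D = 18 × 150 × (1−f)/f ≈ 18 × 150 × 4.90730 ≈ 13249.71 mg.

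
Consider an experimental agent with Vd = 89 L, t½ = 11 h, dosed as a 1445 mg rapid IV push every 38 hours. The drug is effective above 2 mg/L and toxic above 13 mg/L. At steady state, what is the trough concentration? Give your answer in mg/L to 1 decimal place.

τ/t½ = 38/11 ≈ 3.4545, so fraction remaining f = (1/2)^(38/11) ≈ 0.0912.
Single-dose peak C₀ = D/Vd = 1445/89 ≈ 16.236 mg/L.
Steady-state trough Cmin,ss = C₀·f/(1−f) ≈ 16.236 × 0.0912/0.9088 ≈ 1.629 mg/L.
Trough 1.6 mg/L vs MEC 2 mg/L: subtherapeutic.

1.6 mg/L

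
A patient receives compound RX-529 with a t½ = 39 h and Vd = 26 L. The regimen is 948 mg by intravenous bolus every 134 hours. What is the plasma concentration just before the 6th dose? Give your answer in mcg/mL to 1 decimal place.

3.7 mcg/mL

f = (1/2)^(τ/t½) = (1/2)^(134/39) ≈ 0.0924.
C₀ = D/Vd = 948/26 ≈ 36.462 mcg/mL.
Before the 6th dose, 5 doses have been given. Superposition: Cmin = C₀·(f + f² + … + f^5).
≈ 36.462 × (0.0924 + 0.0085 + 0.0008 + 0.0001 + 0.0000) ≈ 36.462 × 0.1018 ≈ 3.712 mcg/mL.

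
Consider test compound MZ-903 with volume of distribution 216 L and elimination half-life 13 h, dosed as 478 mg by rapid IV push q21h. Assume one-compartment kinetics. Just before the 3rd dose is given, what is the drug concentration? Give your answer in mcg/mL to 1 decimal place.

1.0 mcg/mL

f = (1/2)^(τ/t½) = (1/2)^(21/13) ≈ 0.3264.
C₀ = D/Vd = 478/216 ≈ 2.213 mcg/mL.
Before the 3rd dose, 2 doses have been given. Superposition: Cmin = C₀·(f + f²).
≈ 2.213 × (0.3264 + 0.1065) ≈ 2.213 × 0.4329 ≈ 0.958 mcg/mL.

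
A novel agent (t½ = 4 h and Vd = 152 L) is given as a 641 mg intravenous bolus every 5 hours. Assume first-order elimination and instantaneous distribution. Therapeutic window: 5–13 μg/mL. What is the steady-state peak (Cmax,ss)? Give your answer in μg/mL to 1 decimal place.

τ/t½ = 5/4 ≈ 1.25, so fraction remaining f = (1/2)^(5/4) ≈ 0.4204.
Accumulation ratio R = 1/(1 − f) ≈ 1/0.5796 ≈ 1.7253.
Single-dose peak C₀ = D/Vd = 641/152 ≈ 4.217 μg/mL.
Cmax,ss = C₀/(1 − f) ≈ 4.217/0.5796 ≈ 7.276 μg/mL.
Peak 7.3 μg/mL vs MTC 13 μg/mL: below toxic threshold.

7.3 μg/mL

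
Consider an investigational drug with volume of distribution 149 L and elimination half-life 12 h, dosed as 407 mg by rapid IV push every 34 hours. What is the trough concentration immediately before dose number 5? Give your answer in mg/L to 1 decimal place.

0.4 mg/L

f = (1/2)^(τ/t½) = (1/2)^(34/12) ≈ 0.1403.
C₀ = D/Vd = 407/149 ≈ 2.732 mg/L.
Before the 5th dose, 4 doses have been given. Superposition: Cmin = C₀·(f + f² + … + f^4).
≈ 2.732 × (0.1403 + 0.0197 + 0.0028 + 0.0004) ≈ 2.732 × 0.1632 ≈ 0.446 mg/L.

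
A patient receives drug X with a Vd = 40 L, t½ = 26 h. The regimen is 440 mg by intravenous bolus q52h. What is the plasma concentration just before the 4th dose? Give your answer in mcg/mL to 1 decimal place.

3.6 mcg/mL

f = (1/2)^(τ/t½) = (1/2)^(52/26) ≈ 0.2500.
C₀ = D/Vd = 440/40 ≈ 11.000 mcg/mL.
Before the 4th dose, 3 doses have been given. Superposition: Cmin = C₀·(f + f² + … + f^3).
≈ 11.000 × (0.2500 + 0.0625 + 0.0156) ≈ 11.000 × 0.3281 ≈ 3.609 mcg/mL.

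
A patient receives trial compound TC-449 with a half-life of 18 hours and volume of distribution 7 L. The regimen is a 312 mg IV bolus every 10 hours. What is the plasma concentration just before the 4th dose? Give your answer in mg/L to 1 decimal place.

65.0 mg/L

f = (1/2)^(τ/t½) = (1/2)^(10/18) ≈ 0.6804.
C₀ = D/Vd = 312/7 ≈ 44.571 mg/L.
Before the 4th dose, 3 doses have been given. Superposition: Cmin = C₀·(f + f² + … + f^3).
≈ 44.571 × (0.6804 + 0.4629 + 0.3150) ≈ 44.571 × 1.4583 ≈ 64.998 mg/L.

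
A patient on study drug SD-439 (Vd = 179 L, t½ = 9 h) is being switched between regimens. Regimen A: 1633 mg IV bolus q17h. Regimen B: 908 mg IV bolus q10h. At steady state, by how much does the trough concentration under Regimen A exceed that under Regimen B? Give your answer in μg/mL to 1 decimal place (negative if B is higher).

Regimen A: f = (1/2)^(17/9) ≈ 0.2700; Cmin,ss = (1633/179)·f/(1−f) ≈ 3.374 μg/mL.
Regimen B: f = (1/2)^(10/9) ≈ 0.4629; Cmin,ss = (908/179)·f/(1−f) ≈ 4.372 μg/mL.
Difference ≈ 3.374 − 4.372 ≈ -0.998 μg/mL.

-1.0 μg/mL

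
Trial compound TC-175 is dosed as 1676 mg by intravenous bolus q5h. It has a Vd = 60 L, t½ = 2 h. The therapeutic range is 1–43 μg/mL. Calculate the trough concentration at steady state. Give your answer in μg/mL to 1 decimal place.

6.0 μg/mL

k = ln2/t½ = ln2/2 ≈ 0.346574 h⁻¹; fraction remaining f = e^(−kτ) = e^(−0.346574×5) ≈ 0.1768.
Accumulation ratio R = 1/(1 − f) ≈ 1/0.8232 ≈ 1.2148.
Each bolus raises the concentration by D/Vd = 1676/60 ≈ 27.933 μg/mL.
Cmax,ss = C₀/(1 − f) ≈ 27.933/0.8232 ≈ 33.932 μg/mL.
One interval later, Cmin,ss = Cmax,ss·e^(−kτ) ≈ 33.932 × 0.1768 ≈ 5.999 μg/mL.
Trough 6.0 μg/mL vs MEC 1 μg/mL: adequate.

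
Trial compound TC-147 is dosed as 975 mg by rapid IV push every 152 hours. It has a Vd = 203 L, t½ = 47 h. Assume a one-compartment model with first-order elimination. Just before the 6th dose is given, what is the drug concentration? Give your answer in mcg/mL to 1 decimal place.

0.6 mcg/mL

f = (1/2)^(τ/t½) = (1/2)^(152/47) ≈ 0.1063.
C₀ = D/Vd = 975/203 ≈ 4.803 mcg/mL.
Before the 6th dose, 5 doses have been given. Superposition: Cmin = C₀·(f + f² + … + f^5).
≈ 4.803 × (0.1063 + 0.0113 + 0.0012 + 0.0001 + 0.0000) ≈ 4.803 × 0.1189 ≈ 0.571 mcg/mL.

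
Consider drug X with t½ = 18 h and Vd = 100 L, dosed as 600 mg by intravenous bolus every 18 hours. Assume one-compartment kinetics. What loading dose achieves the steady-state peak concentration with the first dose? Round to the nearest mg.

f = (1/2)^(18/18) ≈ 0.500000; accumulation ratio R = 1/(1−f) ≈ 2.00000.
Loading dose to hit Cmax,ss on first dose: D_load = D_maint·R ≈ 600 × 2.00000 ≈ 1200.00 mg.

1200 mg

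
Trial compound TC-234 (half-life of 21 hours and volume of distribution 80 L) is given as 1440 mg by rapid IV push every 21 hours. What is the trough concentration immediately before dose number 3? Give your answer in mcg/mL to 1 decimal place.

13.5 mcg/mL

f = (1/2)^(τ/t½) = (1/2)^(21/21) ≈ 0.5000.
C₀ = D/Vd = 1440/80 ≈ 18.000 mcg/mL.
Before the 3rd dose, 2 doses have been given. Superposition: Cmin = C₀·(f + f²).
≈ 18.000 × (0.5000 + 0.2500) ≈ 18.000 × 0.7500 ≈ 13.500 mcg/mL.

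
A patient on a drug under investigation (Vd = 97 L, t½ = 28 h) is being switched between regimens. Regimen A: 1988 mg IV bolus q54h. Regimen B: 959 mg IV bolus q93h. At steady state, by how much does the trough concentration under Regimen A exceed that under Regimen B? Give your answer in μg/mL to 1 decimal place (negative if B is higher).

6.2 μg/mL

Regimen A: f = (1/2)^(54/28) ≈ 0.2627; Cmin,ss = (1988/97)·f/(1−f) ≈ 7.302 μg/mL.
Regimen B: f = (1/2)^(93/28) ≈ 0.1000; Cmin,ss = (959/97)·f/(1−f) ≈ 1.099 μg/mL.
Difference ≈ 7.302 − 1.099 ≈ 6.203 μg/mL.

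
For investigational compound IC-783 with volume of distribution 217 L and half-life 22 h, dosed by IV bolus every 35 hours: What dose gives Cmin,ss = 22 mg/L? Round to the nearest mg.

τ/t½ = 35/22 ≈ 1.5909, so f = (1/2)^(35/22) ≈ 0.331962.
Cmin,ss = (D/Vd)·f/(1−f), so D = Cmin,ss·Vd·(1−f)/f.
D = 22 × 217 × (1−f)/f ≈ 22 × 217 × 2.01239 ≈ 9607.15 mg.

9607 mg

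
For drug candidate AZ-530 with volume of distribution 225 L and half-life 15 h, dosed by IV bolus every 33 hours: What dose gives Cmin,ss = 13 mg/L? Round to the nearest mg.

τ/t½ = 33/15 ≈ 2.2, so f = (1/2)^(33/15) ≈ 0.217638.
Cmin,ss = (D/Vd)·f/(1−f), so D = Cmin,ss·Vd·(1−f)/f.
D = 13 × 225 × (1−f)/f ≈ 13 × 225 × 3.59479 ≈ 10514.76 mg.

10515 mg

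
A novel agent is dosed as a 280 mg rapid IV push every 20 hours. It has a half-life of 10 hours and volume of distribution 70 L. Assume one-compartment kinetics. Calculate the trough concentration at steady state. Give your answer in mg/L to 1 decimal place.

The dosing interval is 2 half-lives, so f = 2^(−2) = 0.25.
Accumulation ratio R = 1/(1 − f) = 1/0.75 = 4/3.
Single-dose peak C₀ = D/Vd = 280/70 = 4 mg/L.
Steady-state peak Cmax,ss = C₀·R = 4 × 4/3 ≈ 5.333 mg/L.
Steady-state trough Cmin,ss = Cmax,ss·f ≈ 5.333 × 0.25 ≈ 1.333 mg/L.

1.3 mg/L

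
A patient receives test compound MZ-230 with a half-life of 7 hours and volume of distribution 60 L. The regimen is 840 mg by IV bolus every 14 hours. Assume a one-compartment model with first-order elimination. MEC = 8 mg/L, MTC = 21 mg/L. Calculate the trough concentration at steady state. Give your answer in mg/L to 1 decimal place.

The dosing interval is 2 half-lives, so f = 2^(−2) = 0.25.
Accumulation ratio R = 1/(1 − f) = 1/0.75 = 4/3.
Single-dose peak C₀ = D/Vd = 840/60 = 14 mg/L.
Steady-state peak Cmax,ss = C₀·R = 14 × 4/3 ≈ 18.667 mg/L.
Steady-state trough Cmin,ss = Cmax,ss·f ≈ 18.667 × 0.25 ≈ 4.667 mg/L.
Trough 4.7 mg/L vs MEC 8 mg/L: subtherapeutic.

4.7 mg/L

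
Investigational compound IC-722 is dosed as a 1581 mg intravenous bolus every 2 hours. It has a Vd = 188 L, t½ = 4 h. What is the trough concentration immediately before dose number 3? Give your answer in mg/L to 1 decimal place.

10.2 mg/L

f = (1/2)^(τ/t½) = (1/2)^(2/4) ≈ 0.7071.
C₀ = D/Vd = 1581/188 ≈ 8.410 mg/L.
Before the 3rd dose, 2 doses have been given. Superposition: Cmin = C₀·(f + f²).
≈ 8.410 × (0.7071 + 0.5000) ≈ 8.410 × 1.2071 ≈ 10.152 mg/L.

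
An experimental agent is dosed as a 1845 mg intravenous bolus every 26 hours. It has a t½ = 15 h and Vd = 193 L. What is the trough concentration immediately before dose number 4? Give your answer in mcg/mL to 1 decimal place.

f = (1/2)^(τ/t½) = (1/2)^(26/15) ≈ 0.3008.
C₀ = D/Vd = 1845/193 ≈ 9.560 mcg/mL.
Before the 4th dose, 3 doses have been given. Superposition: Cmin = C₀·(f + f² + … + f^3).
≈ 9.560 × (0.3008 + 0.0905 + 0.0272) ≈ 9.560 × 0.4185 ≈ 4.001 mcg/mL.

4.0 mcg/mL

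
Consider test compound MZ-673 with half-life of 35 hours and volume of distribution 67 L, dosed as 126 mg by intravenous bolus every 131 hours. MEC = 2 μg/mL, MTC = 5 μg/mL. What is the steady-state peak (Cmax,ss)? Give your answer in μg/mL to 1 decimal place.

2.0 μg/mL

Over one 131-h interval, 131/35 ≈ 3.7429 half-lives elapse, leaving f ≈ 0.0747 of each dose.
At steady state, accumulation factor R = 1/(1 − e^(−kτ)) ≈ 1.0807.
Each bolus raises the concentration by D/Vd = 126/67 ≈ 1.881 μg/mL.
Cmax,ss = C₀/(1 − f) ≈ 1.881/0.9253 ≈ 2.033 μg/mL.
Peak 2.0 μg/mL vs MTC 5 μg/mL: below toxic threshold.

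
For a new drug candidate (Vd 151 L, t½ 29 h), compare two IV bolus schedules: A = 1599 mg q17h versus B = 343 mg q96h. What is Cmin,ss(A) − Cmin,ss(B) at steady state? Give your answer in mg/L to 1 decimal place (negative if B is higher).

Regimen A: f = (1/2)^(17/29) ≈ 0.6661; Cmin,ss = (1599/151)·f/(1−f) ≈ 21.125 mg/L.
Regimen B: f = (1/2)^(96/29) ≈ 0.1008; Cmin,ss = (343/151)·f/(1−f) ≈ 0.255 mg/L.
Difference ≈ 21.125 − 0.255 ≈ 20.870 mg/L.

20.9 mg/L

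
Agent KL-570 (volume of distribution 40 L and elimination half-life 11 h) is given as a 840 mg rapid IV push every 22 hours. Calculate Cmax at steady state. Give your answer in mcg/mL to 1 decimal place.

τ = 22 h = 2 half-lives, so f = (1/2)^2 = 0.25.
At steady state, R = 1/(1 − 0.25) = 4/3.
Single-dose peak C₀ = D/Vd = 840/40 = 21 mcg/mL.
Steady-state peak Cmax,ss = C₀·R = 21 × 4/3 ≈ 28.000 mcg/mL.

28.0 mcg/mL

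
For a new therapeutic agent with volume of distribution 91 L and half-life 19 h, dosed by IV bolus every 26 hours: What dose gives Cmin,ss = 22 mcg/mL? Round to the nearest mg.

3167 mg

τ/t½ = 26/19 ≈ 1.3684, so f = (1/2)^(26/19) ≈ 0.387315.
Cmin,ss = (D/Vd)·f/(1−f), so D = Cmin,ss·Vd·(1−f)/f.
D = 22 × 91 × (1−f)/f ≈ 22 × 91 × 1.58188 ≈ 3166.92 mg.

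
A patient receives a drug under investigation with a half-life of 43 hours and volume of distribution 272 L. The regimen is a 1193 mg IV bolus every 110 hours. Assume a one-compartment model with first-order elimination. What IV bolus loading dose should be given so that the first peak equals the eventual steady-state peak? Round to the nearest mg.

f = (1/2)^(110/43) ≈ 0.169794; accumulation ratio R = 1/(1−f) ≈ 1.20452.
Loading dose to hit Cmax,ss on first dose: D_load = D_maint·R ≈ 1193 × 1.20452 ≈ 1436.99 mg.

1437 mg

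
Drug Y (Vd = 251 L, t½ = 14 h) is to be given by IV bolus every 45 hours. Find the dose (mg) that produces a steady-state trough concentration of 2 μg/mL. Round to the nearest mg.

4157 mg

τ/t½ = 45/14 ≈ 3.2143, so f = (1/2)^(45/14) ≈ 0.107747.
Cmin,ss = (D/Vd)·f/(1−f), so D = Cmin,ss·Vd·(1−f)/f.
D = 2 × 251 × (1−f)/f ≈ 2 × 251 × 8.28100 ≈ 4157.06 mg.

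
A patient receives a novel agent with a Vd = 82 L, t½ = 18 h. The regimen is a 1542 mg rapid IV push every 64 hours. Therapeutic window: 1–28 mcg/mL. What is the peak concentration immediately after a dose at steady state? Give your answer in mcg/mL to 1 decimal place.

Over one 64-h interval, 64/18 ≈ 3.5556 half-lives elapse, leaving f ≈ 0.0850 of each dose.
At steady state, accumulation factor R = 1/(1 − e^(−kτ)) ≈ 1.0929.
Single-dose peak C₀ = D/Vd = 1542/82 ≈ 18.805 mcg/mL.
Steady-state peak Cmax,ss = C₀·R ≈ 18.805 × 1.0929 ≈ 20.552 mcg/mL.
Peak 20.6 mcg/mL vs MTC 28 mcg/mL: below toxic threshold.

20.6 mcg/mL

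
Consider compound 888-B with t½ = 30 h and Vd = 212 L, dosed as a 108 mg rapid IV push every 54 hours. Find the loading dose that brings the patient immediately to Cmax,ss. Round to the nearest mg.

f = (1/2)^(54/30) ≈ 0.287175; accumulation ratio R = 1/(1−f) ≈ 1.40287.
Loading dose to hit Cmax,ss on first dose: D_load = D_maint·R ≈ 108 × 1.40287 ≈ 151.51 mg.

152 mg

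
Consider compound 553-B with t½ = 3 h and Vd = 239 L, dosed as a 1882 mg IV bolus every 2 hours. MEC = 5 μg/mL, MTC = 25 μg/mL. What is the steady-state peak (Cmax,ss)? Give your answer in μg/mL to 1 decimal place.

Over one 2-h interval, 2/3 ≈ 0.66667 half-lives elapse, leaving f ≈ 0.6300 of each dose.
At steady state, accumulation factor R = 1/(1 − e^(−kτ)) ≈ 2.7027.
Single-dose peak C₀ = D/Vd = 1882/239 ≈ 7.874 μg/mL.
Steady-state peak Cmax,ss = C₀·R ≈ 7.874 × 2.7027 ≈ 21.281 μg/mL.
Peak 21.3 μg/mL vs MTC 25 μg/mL: below toxic threshold.

21.3 μg/mL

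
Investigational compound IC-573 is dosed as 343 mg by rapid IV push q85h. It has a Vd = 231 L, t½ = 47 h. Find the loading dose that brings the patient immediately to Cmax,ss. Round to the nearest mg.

f = (1/2)^(85/47) ≈ 0.285485; accumulation ratio R = 1/(1−f) ≈ 1.39955.
Loading dose to hit Cmax,ss on first dose: D_load = D_maint·R ≈ 343 × 1.39955 ≈ 480.05 mg.

480 mg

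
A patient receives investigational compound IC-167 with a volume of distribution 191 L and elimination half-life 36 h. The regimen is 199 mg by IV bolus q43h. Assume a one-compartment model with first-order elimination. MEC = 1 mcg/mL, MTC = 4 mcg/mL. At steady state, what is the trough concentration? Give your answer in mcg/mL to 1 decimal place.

0.8 mcg/mL

k = ln2/t½ = ln2/36 ≈ 0.019254 h⁻¹; fraction remaining f = e^(−kτ) = e^(−0.019254×43) ≈ 0.4370.
Accumulation ratio R = 1/(1 − f) ≈ 1/0.5630 ≈ 1.7762.
Single-dose peak C₀ = D/Vd = 199/191 ≈ 1.042 mcg/mL.
Steady-state peak Cmax,ss = C₀·R ≈ 1.042 × 1.7762 ≈ 1.851 mcg/mL.
Steady-state trough Cmin,ss = Cmax,ss·f ≈ 1.851 × 0.4370 ≈ 0.809 mcg/mL.
Trough 0.8 mcg/mL vs MEC 1 mcg/mL: subtherapeutic.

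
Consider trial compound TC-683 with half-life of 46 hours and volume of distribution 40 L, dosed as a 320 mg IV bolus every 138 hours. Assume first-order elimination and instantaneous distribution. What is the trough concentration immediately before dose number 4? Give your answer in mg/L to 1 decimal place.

f = (1/2)^(τ/t½) = (1/2)^(138/46) ≈ 0.1250.
C₀ = D/Vd = 320/40 ≈ 8.000 mg/L.
Before the 4th dose, 3 doses have been given. Superposition: Cmin = C₀·(f + f² + … + f^3).
≈ 8.000 × (0.1250 + 0.0156 + 0.0020) ≈ 8.000 × 0.1426 ≈ 1.141 mg/L.

1.1 mg/L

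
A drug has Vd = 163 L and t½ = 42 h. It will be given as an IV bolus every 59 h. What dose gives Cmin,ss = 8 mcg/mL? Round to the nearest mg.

2149 mg

τ/t½ = 59/42 ≈ 1.4048, so f = (1/2)^(59/42) ≈ 0.377680.
Cmin,ss = (D/Vd)·f/(1−f), so D = Cmin,ss·Vd·(1−f)/f.
D = 8 × 163 × (1−f)/f ≈ 8 × 163 × 1.64774 ≈ 2148.65 mg.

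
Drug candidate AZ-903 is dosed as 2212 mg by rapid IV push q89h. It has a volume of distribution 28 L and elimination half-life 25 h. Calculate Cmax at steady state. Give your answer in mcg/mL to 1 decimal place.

86.3 mcg/mL

Over one 89-h interval, 89/25 ≈ 3.56 half-lives elapse, leaving f ≈ 0.0848 of each dose.
At steady state, accumulation factor R = 1/(1 − e^(−kτ)) ≈ 1.0927.
Each bolus raises the concentration by D/Vd = 2212/28 ≈ 79.000 mcg/mL.
Cmax,ss = C₀/(1 − f) ≈ 79.000/0.9152 ≈ 86.320 mcg/mL.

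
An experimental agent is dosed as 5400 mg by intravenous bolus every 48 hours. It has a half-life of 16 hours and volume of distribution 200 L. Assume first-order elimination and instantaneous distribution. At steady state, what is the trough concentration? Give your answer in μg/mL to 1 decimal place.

τ = 48 h = 3 half-lives, so f = (1/2)^3 = 0.125.
Accumulation ratio R = 1/(1 − f) = 1/0.875 = 8/7.
Single-dose peak C₀ = D/Vd = 5400/200 = 27 μg/mL.
Steady-state peak Cmax,ss = C₀·R = 27 × 8/7 ≈ 30.857 μg/mL.
Steady-state trough Cmin,ss = Cmax,ss·f ≈ 30.857 × 0.125 ≈ 3.857 μg/mL.

3.9 μg/mL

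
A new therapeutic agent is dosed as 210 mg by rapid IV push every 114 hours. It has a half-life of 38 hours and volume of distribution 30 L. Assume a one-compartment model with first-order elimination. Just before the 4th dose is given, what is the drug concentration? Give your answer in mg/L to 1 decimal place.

1.0 mg/L

f = (1/2)^(τ/t½) = (1/2)^(114/38) ≈ 0.1250.
C₀ = D/Vd = 210/30 ≈ 7.000 mg/L.
Before the 4th dose, 3 doses have been given. Superposition: Cmin = C₀·(f + f² + … + f^3).
≈ 7.000 × (0.1250 + 0.0156 + 0.0020) ≈ 7.000 × 0.1426 ≈ 0.998 mg/L.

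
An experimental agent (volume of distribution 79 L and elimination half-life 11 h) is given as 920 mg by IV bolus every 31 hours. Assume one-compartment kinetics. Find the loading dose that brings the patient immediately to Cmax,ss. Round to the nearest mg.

1072 mg

f = (1/2)^(31/11) ≈ 0.141789; accumulation ratio R = 1/(1−f) ≈ 1.16521.
Loading dose to hit Cmax,ss on first dose: D_load = D_maint·R ≈ 920 × 1.16521 ≈ 1071.99 mg.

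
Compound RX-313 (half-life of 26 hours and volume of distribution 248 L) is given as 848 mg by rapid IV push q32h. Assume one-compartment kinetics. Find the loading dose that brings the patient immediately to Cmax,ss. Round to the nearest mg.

f = (1/2)^(32/26) ≈ 0.426090; accumulation ratio R = 1/(1−f) ≈ 1.74243.
Loading dose to hit Cmax,ss on first dose: D_load = D_maint·R ≈ 848 × 1.74243 ≈ 1477.58 mg.

1478 mg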